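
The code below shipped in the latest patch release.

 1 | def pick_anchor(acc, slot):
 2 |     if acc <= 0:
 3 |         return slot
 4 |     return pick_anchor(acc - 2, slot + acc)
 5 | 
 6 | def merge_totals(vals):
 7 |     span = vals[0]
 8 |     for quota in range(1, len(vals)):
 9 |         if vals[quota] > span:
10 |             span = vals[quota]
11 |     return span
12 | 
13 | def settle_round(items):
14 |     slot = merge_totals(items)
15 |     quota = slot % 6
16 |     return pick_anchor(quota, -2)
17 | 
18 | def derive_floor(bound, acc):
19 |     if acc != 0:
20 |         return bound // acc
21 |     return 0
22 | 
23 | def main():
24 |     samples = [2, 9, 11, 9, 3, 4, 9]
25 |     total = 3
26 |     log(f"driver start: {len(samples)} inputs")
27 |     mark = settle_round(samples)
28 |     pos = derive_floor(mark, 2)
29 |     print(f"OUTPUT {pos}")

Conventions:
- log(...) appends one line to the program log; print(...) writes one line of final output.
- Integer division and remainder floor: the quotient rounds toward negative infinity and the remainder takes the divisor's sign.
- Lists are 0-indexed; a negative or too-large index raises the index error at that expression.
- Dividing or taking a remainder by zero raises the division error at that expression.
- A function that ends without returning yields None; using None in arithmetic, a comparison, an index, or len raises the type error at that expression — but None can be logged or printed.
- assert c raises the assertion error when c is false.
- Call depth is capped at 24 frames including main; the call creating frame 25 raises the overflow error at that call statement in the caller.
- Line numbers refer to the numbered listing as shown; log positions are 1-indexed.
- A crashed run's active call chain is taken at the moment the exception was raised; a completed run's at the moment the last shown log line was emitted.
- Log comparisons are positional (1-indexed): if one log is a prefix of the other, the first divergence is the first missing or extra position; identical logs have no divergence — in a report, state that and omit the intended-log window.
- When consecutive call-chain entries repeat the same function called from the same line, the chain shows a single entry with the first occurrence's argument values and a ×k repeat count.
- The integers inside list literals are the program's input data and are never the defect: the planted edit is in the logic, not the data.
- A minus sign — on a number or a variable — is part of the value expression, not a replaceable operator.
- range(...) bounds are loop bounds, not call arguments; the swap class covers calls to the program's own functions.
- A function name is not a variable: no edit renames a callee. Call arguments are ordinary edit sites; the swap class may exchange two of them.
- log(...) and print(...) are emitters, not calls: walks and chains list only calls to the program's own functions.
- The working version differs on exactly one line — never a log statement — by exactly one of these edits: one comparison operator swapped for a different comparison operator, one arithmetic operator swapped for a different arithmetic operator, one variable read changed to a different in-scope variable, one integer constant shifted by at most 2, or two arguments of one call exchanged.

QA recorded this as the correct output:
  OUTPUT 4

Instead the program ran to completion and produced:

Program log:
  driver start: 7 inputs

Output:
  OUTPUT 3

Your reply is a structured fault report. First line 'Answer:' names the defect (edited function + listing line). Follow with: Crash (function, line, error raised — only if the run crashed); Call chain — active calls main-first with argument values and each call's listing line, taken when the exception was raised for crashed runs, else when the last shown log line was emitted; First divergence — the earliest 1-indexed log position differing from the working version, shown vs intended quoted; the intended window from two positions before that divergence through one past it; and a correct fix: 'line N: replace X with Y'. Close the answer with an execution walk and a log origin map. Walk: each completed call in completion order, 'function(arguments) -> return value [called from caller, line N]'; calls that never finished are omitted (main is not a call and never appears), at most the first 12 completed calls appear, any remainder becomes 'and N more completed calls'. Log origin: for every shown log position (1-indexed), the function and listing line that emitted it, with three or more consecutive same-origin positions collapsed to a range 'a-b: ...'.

Answer: the defect is in settle_round at line 16.
Core observation: The logs agree in full; only the final output differs.
Call chain: main.
First divergence: none (the log streams are identical).
Execution walk:
  merge_totals([2, 9, 11, 9, 3, 4, 9]) -> 11  [called from settle_round, line 14]
  pick_anchor(-1, 7) -> 7  [called from pick_anchor, line 4]
  pick_anchor(1, 6) -> 7  [called from pick_anchor, line 4]
  pick_anchor(3, 3) -> 7  [called from pick_anchor, line 4]
  pick_anchor(5, -2) -> 7  [called from settle_round, line 16]
  settle_round([2, 9, 11, 9, 3, 4, 9]) -> 7  [called from main, line 27]
  derive_floor(7, 2) -> 3  [called from main, line 28]
Log origin:
  1: logged in main at line 26
A correct fix: line 16: replace `-2` with `0`.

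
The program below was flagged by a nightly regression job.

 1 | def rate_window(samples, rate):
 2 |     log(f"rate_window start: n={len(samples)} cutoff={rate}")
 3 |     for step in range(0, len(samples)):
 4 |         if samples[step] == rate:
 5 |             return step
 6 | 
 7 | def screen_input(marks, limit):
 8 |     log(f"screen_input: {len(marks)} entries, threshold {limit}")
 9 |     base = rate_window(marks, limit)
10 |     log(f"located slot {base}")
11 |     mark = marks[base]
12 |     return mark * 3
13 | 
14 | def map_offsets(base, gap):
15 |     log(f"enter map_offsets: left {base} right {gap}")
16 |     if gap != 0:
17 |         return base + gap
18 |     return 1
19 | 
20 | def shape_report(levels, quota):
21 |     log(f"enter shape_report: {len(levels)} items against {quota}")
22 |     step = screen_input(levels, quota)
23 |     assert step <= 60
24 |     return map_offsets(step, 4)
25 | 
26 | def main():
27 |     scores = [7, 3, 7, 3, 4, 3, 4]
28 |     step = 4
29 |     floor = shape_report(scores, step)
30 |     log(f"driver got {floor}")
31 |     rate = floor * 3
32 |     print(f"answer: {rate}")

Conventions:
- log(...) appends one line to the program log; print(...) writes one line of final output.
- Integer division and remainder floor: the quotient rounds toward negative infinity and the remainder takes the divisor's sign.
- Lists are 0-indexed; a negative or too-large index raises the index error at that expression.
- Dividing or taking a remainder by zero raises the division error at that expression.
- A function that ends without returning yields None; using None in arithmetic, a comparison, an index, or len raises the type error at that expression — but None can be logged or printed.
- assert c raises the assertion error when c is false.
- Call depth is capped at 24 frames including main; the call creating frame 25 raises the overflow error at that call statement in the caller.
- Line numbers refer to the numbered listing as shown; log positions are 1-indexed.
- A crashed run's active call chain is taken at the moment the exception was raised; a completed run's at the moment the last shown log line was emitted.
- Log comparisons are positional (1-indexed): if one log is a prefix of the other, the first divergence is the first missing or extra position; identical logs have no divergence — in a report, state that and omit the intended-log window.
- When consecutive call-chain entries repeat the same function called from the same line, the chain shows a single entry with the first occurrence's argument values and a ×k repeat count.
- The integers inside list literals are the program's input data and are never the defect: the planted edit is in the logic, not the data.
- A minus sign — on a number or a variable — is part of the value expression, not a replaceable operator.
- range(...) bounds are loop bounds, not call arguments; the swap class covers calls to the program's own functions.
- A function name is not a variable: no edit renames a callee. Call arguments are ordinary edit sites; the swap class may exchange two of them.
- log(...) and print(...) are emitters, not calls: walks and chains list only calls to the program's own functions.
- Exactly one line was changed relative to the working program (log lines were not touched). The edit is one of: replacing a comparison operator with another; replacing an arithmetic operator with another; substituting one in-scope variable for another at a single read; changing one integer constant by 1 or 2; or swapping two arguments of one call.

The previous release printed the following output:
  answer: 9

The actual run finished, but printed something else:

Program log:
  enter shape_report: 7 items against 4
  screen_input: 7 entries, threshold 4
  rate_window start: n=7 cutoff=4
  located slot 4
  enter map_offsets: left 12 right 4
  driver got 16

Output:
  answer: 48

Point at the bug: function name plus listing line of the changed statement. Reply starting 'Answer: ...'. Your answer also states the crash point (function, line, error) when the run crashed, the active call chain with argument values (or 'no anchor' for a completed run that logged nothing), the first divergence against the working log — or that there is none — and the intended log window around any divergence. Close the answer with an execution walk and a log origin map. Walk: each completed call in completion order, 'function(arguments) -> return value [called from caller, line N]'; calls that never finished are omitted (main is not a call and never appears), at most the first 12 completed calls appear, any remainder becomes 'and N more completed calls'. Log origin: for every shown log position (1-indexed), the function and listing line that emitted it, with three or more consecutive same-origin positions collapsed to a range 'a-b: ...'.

Answer: the defect is in map_offsets at line 17.
The tell: Position 6 is the first bad log line: 'driver got 16' should read 'driver got 3'.
Call chain: main.
First divergence: position 6 — shown 'driver got 16', intended 'driver got 3'.
Intended log window:
  4: located slot 4
  5: enter map_offsets: left 12 right 4
  6: driver got 3
Execution walk:
  rate_window([7, 3, 7, 3, 4, 3, 4], 4) -> 4  [called from screen_input, line 9]
  screen_input([7, 3, 7, 3, 4, 3, 4], 4) -> 12  [called from shape_report, line 22]
  map_offsets(12, 4) -> 16  [called from shape_report, line 24]
  shape_report([7, 3, 7, 3, 4, 3, 4], 4) -> 16  [called from main, line 29]
Origin of each log line:
  1: logged in shape_report at line 21
  2: logged in screen_input at line 8
  3: logged in rate_window at line 2
  4: logged in screen_input at line 10
  5: logged in map_offsets at line 15
  6: logged in main at line 30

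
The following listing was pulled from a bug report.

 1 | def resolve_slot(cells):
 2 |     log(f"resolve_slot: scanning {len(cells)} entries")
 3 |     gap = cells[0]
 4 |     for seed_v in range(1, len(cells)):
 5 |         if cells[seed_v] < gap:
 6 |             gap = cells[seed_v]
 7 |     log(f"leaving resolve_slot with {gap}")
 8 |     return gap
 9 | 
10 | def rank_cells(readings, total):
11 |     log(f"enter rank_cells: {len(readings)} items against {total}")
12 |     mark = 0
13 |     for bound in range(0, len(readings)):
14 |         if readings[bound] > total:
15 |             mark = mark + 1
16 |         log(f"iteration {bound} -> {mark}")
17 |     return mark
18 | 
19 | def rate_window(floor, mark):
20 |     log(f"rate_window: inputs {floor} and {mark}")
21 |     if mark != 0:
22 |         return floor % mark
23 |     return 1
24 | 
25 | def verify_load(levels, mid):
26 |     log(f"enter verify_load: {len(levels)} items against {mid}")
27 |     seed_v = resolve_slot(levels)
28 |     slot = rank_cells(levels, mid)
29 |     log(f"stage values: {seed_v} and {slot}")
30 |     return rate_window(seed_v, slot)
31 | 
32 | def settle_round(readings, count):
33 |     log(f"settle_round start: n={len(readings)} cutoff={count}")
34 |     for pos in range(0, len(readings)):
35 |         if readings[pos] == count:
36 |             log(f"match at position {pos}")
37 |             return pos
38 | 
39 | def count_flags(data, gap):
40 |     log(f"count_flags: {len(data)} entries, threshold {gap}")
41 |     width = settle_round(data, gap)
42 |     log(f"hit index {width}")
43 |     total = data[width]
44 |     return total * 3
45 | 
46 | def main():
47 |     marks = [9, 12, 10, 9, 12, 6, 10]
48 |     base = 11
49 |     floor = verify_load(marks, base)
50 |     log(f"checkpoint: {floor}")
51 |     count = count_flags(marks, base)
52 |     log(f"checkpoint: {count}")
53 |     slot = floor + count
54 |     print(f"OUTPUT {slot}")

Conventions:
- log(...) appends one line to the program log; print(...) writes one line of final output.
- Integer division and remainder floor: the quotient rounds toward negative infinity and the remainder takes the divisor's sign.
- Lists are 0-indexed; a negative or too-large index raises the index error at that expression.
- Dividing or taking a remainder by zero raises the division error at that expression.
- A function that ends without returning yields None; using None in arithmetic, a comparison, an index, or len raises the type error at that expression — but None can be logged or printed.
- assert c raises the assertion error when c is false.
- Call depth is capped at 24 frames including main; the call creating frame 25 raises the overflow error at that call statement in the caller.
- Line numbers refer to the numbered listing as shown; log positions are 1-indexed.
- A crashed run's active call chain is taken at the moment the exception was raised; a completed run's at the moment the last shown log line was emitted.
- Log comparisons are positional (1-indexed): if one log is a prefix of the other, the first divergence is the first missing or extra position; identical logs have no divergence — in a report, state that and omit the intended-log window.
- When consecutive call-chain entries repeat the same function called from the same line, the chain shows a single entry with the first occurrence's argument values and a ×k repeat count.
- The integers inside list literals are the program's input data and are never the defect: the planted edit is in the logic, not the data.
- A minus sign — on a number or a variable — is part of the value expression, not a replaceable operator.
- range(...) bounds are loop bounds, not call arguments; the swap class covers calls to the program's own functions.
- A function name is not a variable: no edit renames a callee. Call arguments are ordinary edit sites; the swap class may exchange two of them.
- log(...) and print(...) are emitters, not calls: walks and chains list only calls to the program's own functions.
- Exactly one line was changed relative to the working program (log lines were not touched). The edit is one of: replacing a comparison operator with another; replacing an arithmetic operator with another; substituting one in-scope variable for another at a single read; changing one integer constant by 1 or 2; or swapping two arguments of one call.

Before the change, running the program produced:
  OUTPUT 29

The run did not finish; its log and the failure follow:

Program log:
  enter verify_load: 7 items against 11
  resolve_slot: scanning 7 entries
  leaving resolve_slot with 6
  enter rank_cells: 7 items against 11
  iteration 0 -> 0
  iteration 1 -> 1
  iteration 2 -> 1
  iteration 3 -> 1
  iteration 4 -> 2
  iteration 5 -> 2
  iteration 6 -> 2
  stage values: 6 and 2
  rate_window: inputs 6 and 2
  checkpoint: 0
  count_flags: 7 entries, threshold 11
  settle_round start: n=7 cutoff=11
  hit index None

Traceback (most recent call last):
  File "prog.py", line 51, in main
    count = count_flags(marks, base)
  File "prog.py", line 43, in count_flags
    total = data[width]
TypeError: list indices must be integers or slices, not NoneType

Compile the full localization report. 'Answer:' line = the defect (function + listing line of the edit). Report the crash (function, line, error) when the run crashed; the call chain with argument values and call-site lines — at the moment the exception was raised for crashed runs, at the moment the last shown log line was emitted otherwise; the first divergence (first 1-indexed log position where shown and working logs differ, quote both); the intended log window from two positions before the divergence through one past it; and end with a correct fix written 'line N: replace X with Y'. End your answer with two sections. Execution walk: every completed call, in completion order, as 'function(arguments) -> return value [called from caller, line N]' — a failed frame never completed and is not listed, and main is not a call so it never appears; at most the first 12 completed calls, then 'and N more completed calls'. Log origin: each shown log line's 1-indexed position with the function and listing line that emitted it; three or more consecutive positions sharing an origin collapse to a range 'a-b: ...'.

Answer: the defect is in main at line 48.
Key observation: The earliest visible damage is log position 1 — 'enter verify_load: 7 items against 11' rather than the intended 'enter verify_load: 7 items against 9'.
Crash: count_flags, line 43, TypeError.
Call chain: main -> count_flags([9, 12, 10, 9, 12, 6, 10], 11) (called at line 51).
First divergence: at position 1 the run shows 'enter verify_load: 7 items against 11' where the working version logs 'enter verify_load: 7 items against 9'.
Intended log window:
  1: enter verify_load: 7 items against 9
  2: resolve_slot: scanning 7 entries
Execution walk:
  resolve_slot([9, 12, 10, 9, 12, 6, 10]) -> 6  [called from verify_load, line 27]
  rank_cells([9, 12, 10, 9, 12, 6, 10], 11) -> 2  [called from verify_load, line 28]
  rate_window(6, 2) -> 0  [called from verify_load, line 30]
  verify_load([9, 12, 10, 9, 12, 6, 10], 11) -> 0  [called from main, line 49]
  settle_round([9, 12, 10, 9, 12, 6, 10], 11) -> None  [called from count_flags, line 41]
Log line origins:
  1: logged in verify_load at line 26
  2: logged in resolve_slot at line 2
  3: logged in resolve_slot at line 7
  4: logged in rank_cells at line 11
  5-11: logged in rank_cells at line 16
  12: logged in verify_load at line 29
  13: logged in rate_window at line 20
  14: logged in main at line 50
  15: logged in count_flags at line 40
  16: logged in settle_round at line 33
  17: logged in count_flags at line 42
A correct fix: line 48: replace `11` with `9`.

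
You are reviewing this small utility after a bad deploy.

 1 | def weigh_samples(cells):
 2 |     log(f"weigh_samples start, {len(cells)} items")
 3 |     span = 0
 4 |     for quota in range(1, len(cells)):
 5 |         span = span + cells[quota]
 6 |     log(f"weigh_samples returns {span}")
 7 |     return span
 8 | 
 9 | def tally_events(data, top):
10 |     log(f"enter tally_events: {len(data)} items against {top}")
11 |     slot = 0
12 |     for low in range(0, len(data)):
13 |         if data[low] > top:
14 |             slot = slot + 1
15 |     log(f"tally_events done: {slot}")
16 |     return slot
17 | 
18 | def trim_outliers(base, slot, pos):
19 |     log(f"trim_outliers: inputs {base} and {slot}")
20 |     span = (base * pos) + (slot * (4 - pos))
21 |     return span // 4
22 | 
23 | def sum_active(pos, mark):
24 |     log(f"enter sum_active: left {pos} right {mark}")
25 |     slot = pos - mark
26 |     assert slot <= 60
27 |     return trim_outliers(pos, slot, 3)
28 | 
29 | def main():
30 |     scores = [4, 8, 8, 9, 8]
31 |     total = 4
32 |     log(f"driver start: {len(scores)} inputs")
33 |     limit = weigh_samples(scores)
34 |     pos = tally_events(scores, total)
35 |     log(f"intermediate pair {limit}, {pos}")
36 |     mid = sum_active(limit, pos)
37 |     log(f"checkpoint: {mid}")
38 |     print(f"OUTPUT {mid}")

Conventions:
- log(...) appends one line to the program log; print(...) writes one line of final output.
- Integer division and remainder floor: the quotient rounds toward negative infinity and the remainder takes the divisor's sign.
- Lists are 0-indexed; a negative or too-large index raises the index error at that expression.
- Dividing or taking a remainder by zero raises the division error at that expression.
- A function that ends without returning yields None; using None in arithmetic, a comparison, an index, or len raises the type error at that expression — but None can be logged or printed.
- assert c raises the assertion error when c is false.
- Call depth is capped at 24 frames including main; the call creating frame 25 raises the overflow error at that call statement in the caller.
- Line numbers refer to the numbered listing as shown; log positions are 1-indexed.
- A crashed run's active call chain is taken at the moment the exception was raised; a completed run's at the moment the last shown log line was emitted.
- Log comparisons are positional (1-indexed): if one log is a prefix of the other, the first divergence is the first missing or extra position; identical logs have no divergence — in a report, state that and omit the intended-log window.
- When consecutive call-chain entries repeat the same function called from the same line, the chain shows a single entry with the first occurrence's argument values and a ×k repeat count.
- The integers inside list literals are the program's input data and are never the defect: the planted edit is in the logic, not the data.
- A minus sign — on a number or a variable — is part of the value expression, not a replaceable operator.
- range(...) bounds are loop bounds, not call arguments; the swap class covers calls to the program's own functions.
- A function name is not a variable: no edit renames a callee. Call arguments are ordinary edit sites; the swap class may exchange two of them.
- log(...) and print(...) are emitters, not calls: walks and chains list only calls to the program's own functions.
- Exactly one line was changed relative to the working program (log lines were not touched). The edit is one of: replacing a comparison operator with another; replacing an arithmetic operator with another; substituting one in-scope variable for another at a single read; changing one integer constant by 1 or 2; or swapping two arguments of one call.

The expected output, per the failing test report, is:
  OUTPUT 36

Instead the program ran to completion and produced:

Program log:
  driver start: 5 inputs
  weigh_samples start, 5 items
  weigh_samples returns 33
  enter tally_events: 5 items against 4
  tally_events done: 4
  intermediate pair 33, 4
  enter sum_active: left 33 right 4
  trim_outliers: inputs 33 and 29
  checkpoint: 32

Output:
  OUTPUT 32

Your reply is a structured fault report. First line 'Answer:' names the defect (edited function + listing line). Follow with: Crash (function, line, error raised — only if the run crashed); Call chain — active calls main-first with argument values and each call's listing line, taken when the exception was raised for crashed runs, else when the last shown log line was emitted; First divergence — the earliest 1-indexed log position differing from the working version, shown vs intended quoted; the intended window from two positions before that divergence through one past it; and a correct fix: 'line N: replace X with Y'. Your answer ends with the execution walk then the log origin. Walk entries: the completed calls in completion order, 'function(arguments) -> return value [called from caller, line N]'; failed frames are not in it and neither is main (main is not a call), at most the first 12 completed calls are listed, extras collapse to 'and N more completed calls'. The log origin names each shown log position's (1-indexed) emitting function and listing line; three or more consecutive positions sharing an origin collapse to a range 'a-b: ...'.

Answer: the defect is in weigh_samples at line 4.
Key fact: Log line 3 is where behavior first shows: 'weigh_samples returns 33' appears instead of 'weigh_samples returns 37'.
Call chain: main.
First divergence: position 3 — shown 'weigh_samples returns 33', intended 'weigh_samples returns 37'.
Intended log window:
  1: driver start: 5 inputs
  2: weigh_samples start, 5 items
  3: weigh_samples returns 37
  4: enter tally_events: 5 items against 4
Execution walk:
  weigh_samples([4, 8, 8, 9, 8]) -> 33  [called from main, line 33]
  tally_events([4, 8, 8, 9, 8], 4) -> 4  [called from main, line 34]
  trim_outliers(33, 29, 3) -> 32  [called from sum_active, line 27]
  sum_active(33, 4) -> 32  [called from main, line 36]
Log line origins:
  1 — main, line 32
  2 — weigh_samples, line 2
  3 — weigh_samples, line 6
  4 — tally_events, line 10
  5 — tally_events, line 15
  6 — main, line 35
  7 — sum_active, line 24
  8 — trim_outliers, line 19
  9 — main, line 37
A correct fix: line 4: replace `1` with `0`.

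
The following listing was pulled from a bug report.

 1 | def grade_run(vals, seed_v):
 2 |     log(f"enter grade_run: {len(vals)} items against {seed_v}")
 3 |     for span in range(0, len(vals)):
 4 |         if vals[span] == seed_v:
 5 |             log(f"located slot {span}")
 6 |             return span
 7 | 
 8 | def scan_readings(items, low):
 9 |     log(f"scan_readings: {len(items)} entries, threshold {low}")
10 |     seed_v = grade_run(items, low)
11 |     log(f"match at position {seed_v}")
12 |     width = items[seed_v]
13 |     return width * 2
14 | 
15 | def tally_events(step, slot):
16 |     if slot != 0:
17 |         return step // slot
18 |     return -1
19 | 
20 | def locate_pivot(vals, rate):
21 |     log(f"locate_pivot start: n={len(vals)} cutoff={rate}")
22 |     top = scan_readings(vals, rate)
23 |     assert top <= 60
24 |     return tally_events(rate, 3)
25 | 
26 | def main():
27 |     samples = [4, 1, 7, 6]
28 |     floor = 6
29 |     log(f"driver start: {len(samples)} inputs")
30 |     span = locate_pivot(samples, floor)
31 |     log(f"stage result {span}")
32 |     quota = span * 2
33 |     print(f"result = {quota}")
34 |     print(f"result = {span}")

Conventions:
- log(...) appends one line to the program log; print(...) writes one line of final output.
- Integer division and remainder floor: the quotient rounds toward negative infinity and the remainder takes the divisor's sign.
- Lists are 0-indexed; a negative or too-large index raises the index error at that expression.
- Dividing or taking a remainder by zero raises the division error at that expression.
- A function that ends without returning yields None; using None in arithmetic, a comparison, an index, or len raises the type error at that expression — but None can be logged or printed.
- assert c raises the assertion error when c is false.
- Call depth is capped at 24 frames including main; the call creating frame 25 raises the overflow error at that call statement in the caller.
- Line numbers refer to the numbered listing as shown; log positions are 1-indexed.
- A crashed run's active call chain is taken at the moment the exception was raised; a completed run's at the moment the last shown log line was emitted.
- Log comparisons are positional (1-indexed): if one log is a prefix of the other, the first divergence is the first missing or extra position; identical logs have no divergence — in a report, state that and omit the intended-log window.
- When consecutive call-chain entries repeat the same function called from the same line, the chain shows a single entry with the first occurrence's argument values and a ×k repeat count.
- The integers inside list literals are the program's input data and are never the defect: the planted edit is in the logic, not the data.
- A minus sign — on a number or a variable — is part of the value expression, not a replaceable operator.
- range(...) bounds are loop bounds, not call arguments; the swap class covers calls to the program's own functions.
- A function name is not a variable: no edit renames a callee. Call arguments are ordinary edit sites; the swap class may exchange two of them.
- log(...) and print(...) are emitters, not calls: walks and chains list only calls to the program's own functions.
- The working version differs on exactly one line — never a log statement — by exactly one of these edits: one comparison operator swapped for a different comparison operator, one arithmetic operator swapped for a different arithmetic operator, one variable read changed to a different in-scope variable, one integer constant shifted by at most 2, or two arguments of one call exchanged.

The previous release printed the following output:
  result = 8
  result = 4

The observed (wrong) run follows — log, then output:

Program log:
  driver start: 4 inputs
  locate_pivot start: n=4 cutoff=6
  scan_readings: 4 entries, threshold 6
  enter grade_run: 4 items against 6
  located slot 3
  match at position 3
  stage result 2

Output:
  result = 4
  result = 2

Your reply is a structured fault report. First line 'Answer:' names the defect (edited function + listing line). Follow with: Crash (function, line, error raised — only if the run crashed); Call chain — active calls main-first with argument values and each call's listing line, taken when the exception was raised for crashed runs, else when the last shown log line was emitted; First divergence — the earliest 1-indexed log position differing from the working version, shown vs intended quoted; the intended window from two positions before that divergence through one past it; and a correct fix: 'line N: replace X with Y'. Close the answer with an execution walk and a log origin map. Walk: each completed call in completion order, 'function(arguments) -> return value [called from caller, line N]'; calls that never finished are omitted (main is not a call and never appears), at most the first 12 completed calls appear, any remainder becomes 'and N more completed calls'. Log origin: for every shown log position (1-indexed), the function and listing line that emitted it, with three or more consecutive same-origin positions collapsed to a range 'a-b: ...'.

Answer: the defect is in locate_pivot at line 24.
Key observation: Log line 7 is where behavior first shows: 'stage result 2' appears instead of 'stage result 4'.
Call chain: main.
First divergence: at position 7 the run shows 'stage result 2' where the working version logs 'stage result 4'.
Intended log window:
  5: located slot 3
  6: match at position 3
  7: stage result 4
Execution walk:
  grade_run([4, 1, 7, 6], 6) -> 3  [called from scan_readings, line 10]
  scan_readings([4, 1, 7, 6], 6) -> 12  [called from locate_pivot, line 22]
  tally_events(6, 3) -> 2  [called from locate_pivot, line 24]
  locate_pivot([4, 1, 7, 6], 6) -> 2  [called from main, line 30]
Log origins:
  1: emitted by main (line 29)
  2: emitted by locate_pivot (line 21)
  3: emitted by scan_readings (line 9)
  4: emitted by grade_run (line 2)
  5: emitted by grade_run (line 5)
  6: emitted by scan_readings (line 11)
  7: emitted by main (line 31)
A correct fix: line 24: replace `rate` with `top`.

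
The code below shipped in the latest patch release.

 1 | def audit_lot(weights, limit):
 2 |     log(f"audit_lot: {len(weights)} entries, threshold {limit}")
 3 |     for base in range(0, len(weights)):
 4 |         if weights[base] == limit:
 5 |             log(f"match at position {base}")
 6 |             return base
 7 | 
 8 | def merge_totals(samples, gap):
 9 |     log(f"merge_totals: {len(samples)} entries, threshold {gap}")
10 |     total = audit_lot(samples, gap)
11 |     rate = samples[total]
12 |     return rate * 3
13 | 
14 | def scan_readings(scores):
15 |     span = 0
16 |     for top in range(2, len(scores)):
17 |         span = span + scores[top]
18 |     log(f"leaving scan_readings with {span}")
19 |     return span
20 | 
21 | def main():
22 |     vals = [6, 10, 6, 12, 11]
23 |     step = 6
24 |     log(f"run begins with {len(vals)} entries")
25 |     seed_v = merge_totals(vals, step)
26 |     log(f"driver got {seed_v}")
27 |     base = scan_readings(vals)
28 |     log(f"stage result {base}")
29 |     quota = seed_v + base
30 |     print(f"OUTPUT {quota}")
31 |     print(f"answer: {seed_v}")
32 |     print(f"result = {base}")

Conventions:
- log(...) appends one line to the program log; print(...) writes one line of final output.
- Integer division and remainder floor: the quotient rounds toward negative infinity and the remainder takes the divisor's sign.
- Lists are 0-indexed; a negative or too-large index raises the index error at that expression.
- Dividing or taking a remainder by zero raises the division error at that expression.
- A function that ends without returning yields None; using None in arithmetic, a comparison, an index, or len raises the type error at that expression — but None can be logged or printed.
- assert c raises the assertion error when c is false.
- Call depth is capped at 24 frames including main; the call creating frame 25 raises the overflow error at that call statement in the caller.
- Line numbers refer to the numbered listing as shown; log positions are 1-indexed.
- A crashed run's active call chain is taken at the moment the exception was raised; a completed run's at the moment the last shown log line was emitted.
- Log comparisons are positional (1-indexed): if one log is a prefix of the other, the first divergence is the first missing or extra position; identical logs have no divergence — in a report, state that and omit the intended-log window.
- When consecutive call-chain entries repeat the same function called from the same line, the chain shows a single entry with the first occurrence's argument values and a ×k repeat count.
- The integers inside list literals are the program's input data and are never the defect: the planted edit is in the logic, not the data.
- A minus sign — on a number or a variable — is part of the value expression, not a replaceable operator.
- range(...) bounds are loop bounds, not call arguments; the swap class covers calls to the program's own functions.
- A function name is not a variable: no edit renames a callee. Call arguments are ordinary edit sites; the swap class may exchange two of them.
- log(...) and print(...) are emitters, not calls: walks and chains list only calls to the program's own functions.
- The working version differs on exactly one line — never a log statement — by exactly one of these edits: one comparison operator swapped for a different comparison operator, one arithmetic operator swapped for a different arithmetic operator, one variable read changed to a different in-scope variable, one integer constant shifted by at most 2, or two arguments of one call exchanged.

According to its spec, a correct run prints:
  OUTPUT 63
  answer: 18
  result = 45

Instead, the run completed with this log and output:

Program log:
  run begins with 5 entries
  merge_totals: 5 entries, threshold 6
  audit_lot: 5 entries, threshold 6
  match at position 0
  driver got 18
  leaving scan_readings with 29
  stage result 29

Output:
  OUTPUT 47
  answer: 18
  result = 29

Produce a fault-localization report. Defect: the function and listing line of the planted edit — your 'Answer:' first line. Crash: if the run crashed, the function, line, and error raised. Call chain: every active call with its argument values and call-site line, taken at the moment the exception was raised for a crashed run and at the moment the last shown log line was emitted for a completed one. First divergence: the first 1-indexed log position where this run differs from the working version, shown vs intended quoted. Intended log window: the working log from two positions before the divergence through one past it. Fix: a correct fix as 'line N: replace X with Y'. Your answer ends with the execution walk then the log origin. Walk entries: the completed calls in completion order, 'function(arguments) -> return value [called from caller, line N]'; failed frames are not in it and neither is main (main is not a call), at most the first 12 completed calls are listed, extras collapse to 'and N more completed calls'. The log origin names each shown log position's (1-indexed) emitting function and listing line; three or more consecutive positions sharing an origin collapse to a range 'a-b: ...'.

Answer: the defect is in scan_readings at line 16.
Core observation: Log line 6 is where behavior first shows: 'leaving scan_readings with 29' appears instead of 'leaving scan_readings with 45'.
Call chain: main.
First divergence: at position 6 the run shows 'leaving scan_readings with 29' where the working version logs 'leaving scan_readings with 45'.
Intended log window:
  4: match at position 0
  5: driver got 18
  6: leaving scan_readings with 45
  7: stage result 45
Execution walk:
  audit_lot([6, 10, 6, 12, 11], 6) -> 0  [called from merge_totals, line 10]
  merge_totals([6, 10, 6, 12, 11], 6) -> 18  [called from main, line 25]
  scan_readings([6, 10, 6, 12, 11]) -> 29  [called from main, line 27]
Log origin:
  1: emitted by main (line 24)
  2: emitted by merge_totals (line 9)
  3: emitted by audit_lot (line 2)
  4: emitted by audit_lot (line 5)
  5: emitted by main (line 26)
  6: emitted by scan_readings (line 18)
  7: emitted by main (line 28)
A correct fix: line 16: replace `2` with `0`.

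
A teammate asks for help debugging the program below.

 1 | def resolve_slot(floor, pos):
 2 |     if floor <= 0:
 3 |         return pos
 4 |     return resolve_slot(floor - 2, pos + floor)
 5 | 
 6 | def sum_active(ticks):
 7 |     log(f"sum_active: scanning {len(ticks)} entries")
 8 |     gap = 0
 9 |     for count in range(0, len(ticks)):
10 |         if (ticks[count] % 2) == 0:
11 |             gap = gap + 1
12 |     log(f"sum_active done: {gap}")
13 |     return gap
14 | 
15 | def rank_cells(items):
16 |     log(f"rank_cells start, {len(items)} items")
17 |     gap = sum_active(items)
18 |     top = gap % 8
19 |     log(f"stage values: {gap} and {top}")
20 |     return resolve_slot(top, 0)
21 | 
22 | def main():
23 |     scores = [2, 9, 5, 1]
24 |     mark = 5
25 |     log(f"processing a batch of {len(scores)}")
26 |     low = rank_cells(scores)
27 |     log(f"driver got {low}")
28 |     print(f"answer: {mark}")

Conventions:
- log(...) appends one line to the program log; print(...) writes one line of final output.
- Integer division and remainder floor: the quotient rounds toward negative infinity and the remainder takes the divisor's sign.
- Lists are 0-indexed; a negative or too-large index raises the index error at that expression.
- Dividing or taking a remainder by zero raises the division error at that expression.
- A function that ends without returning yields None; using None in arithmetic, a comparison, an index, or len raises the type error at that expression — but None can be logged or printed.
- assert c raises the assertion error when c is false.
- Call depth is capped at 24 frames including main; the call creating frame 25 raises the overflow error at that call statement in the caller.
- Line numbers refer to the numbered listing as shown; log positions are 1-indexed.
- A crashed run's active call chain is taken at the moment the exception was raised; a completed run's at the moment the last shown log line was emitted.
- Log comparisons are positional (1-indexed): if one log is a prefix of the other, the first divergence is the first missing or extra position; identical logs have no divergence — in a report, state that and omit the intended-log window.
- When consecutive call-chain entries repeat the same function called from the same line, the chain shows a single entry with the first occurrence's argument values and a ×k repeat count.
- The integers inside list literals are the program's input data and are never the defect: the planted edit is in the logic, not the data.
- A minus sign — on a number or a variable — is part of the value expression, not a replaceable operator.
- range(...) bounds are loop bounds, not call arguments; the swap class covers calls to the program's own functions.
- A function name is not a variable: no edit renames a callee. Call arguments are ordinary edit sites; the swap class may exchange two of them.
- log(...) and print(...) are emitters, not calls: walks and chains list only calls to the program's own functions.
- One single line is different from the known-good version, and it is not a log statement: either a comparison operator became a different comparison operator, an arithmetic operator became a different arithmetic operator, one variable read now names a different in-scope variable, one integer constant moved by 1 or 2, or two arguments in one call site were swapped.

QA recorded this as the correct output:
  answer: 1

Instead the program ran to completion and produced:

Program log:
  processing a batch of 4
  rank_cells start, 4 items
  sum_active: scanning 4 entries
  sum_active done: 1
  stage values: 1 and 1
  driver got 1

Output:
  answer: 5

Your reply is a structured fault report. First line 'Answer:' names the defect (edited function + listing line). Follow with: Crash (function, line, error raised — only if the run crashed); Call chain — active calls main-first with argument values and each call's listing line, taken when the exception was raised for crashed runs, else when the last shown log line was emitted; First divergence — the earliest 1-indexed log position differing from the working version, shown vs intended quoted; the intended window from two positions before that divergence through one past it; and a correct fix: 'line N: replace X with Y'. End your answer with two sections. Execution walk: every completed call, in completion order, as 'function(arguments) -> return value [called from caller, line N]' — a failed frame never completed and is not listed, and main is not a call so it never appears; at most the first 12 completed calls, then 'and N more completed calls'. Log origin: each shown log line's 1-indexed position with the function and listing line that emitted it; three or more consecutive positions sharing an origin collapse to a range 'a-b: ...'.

Answer: the defect is in main at line 28.
The tell: Log streams are identical — the defect surfaces only in the printed output.
Call chain: main.
First divergence: none (the log streams are identical).
Execution walk:
  sum_active([2, 9, 5, 1]) -> 1  [called from rank_cells, line 17]
  resolve_slot(-1, 1) -> 1  [called from resolve_slot, line 4]
  resolve_slot(1, 0) -> 1  [called from rank_cells, line 20]
  rank_cells([2, 9, 5, 1]) -> 1  [called from main, line 26]
Log origins:
  1: emitted by main (line 25)
  2: emitted by rank_cells (line 16)
  3: emitted by sum_active (line 7)
  4: emitted by sum_active (line 12)
  5: emitted by rank_cells (line 19)
  6: emitted by main (line 27)
A correct fix: line 28: replace `mark` with `low`.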